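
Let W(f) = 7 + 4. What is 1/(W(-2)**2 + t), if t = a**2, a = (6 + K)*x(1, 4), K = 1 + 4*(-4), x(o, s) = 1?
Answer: 1/202 ≈ 0.0049505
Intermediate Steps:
W(f) = 11
K = -15 (K = 1 - 16 = -15)
a = -9 (a = (6 - 15)*1 = -9*1 = -9)
t = 81 (t = (-9)**2 = 81)
1/(W(-2)**2 + t) = 1/(11**2 + 81) = 1/(121 + 81) = 1/202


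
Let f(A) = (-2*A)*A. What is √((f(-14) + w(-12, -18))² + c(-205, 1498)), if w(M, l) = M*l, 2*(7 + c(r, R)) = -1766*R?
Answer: I*√1291765 ≈ 1136.6*I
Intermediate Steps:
c(r, R) = -7 - 883*R (c(r, R) = -7 + (-1766*R)/2 = -7 - 883*R)
f(A) = -2*A²
√((f(-14) + w(-12, -18))² + c(-205, 1498)) = √((-2*(-14)² - 12*(-18))² + (-7 - 883*1498)) = √((-2*196 + 216)² + (-7 - 1322734)) = √((-392 + 216)² - 1322741) = √((-176)² - 1322741) = √(30976 - 1322741) = √(-1291765) = I*√1291765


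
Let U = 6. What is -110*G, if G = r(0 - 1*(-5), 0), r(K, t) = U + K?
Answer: -1210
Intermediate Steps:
r(K, t) = 6 + K
G = 11 (G = 6 + (0 - 1*(-5)) = 6 + (0 + 5) = 6 + 5 = 11)
-110*G = -110*11 = -1210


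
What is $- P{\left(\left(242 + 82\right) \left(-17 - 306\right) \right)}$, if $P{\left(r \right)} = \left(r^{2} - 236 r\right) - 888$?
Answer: $-10976738088$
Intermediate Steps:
$P{\left(r \right)} = -888 + r^{2} - 236 r$
$- P{\left(\left(242 + 82\right) \left(-17 - 306\right) \right)} = - (-888 + \left(\left(242 + 82\right) \left(-17 - 306\right)\right)^{2} - 236 \left(242 + 82\right) \left(-17 - 306\right)) = - (-888 + \left(324 \left(-323\right)\right)^{2} - 236 \cdot 324 \left(-323\right)) = - (-888 + \left(-104652\right)^{2} - -24697872) = - (-888 + 10952041104 + 24697872) = \left(-1\right) 10976738088 = -10976738088$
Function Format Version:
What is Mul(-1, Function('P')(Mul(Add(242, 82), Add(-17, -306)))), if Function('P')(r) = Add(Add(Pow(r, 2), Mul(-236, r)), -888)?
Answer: -10976738088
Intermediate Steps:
Function('P')(r) = Add(-888, Pow(r, 2), Mul(-236, r))
Mul(-1, Function('P')(Mul(Add(242, 82), Add(-17, -306)))) = Mul(-1, Add(-888, Pow(Mul(Add(242, 82), Add(-17, -306)), 2), Mul(-236, Mul(Add(242, 82), Add(-17, -306))))) = Mul(-1, Add(-888, Pow(Mul(324, -323), 2), Mul(-236, Mul(324, -323)))) = Mul(-1, Add(-888, Pow(-104652, 2), Mul(-236, -104652))) = Mul(-1, Add(-888, 10952041104, 24697872)) = Mul(-1, 10976738088) = -10976738088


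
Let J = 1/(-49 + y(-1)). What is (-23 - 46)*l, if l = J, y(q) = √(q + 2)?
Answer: 23/16 ≈ 1.4375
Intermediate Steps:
y(q) = √(2 + q)
J = -1/48 (J = 1/(-49 + √(2 - 1)) = 1/(-49 + √1) = 1/(-49 + 1) = 1/(-48) = -1/48 ≈ -0.020833)
l = -1/48 ≈ -0.020833
(-23 - 46)*l = (-23 - 46)*(-1/48) = -69*(-1/48) = 23/16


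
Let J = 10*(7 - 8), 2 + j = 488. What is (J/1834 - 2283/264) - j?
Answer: -39916533/80696 ≈ -494.65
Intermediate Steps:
j = 486 (j = -2 + 488 = 486)
J = -10 (J = 10*(-1) = -10)
(J/1834 - 2283/264) - j = (-10/1834 - 2283/264) - 1*486 = (-10*1/1834 - 2283*1/264) - 486 = (-5/917 - 761/88) - 486 = -698277/80696 - 486 = -39916533/80696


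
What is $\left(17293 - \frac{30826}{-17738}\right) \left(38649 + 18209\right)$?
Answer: $\frac{8721279751740}{8869} \approx 9.8334 \cdot 10^{8}$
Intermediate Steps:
$\left(17293 - \frac{30826}{-17738}\right) \left(38649 + 18209\right) = \left(17293 - - \frac{15413}{8869}\right) 56858 = \left(17293 + \frac{15413}{8869}\right) 56858 = \frac{153387030}{8869} \cdot 56858 = \frac{8721279751740}{8869}$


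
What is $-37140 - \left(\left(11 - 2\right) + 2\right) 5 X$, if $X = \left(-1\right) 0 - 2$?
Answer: $-37030$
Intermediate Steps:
$X = -2$ ($X = 0 - 2 = -2$)
$-37140 - \left(\left(11 - 2\right) + 2\right) 5 X = -37140 - \left(\left(11 - 2\right) + 2\right) 5 \left(-2\right) = -37140 - \left(9 + 2\right) 5 \left(-2\right) = -37140 - 11 \cdot 5 \left(-2\right) = -37140 - 55 \left(-2\right) = -37140 - -110 = -37140 + 110 = -37030$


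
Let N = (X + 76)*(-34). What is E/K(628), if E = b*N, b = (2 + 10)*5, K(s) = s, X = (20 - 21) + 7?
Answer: -41820/157 ≈ -266.37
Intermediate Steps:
X = 6 (X = -1 + 7 = 6)
b = 60 (b = 12*5 = 60)
N = -2788 (N = (6 + 76)*(-34) = 82*(-34) = -2788)
E = -167280 (E = 60*(-2788) = -167280)
E/K(628) = -167280/628 = -167280*1/628 = -41820/157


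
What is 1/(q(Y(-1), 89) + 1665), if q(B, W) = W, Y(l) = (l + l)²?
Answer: 1/1754 ≈ 0.00057013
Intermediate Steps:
Y(l) = 4*l² (Y(l) = (2*l)² = 4*l²)
1/(q(Y(-1), 89) + 1665) = 1/(89 + 1665) = 1/1754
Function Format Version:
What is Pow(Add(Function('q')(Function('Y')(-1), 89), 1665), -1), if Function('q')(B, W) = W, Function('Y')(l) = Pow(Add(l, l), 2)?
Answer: Rational(1, 1754) ≈ 0.00057013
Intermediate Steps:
Function('Y')(l) = Mul(4, Pow(l, 2)) (Function('Y')(l) = Pow(Mul(2, l), 2) = Mul(4, Pow(l, 2)))
Pow(Add(Function('q')(Function('Y')(-1), 89), 1665), -1) = Pow(Add(89, 1665), -1) = Pow(1754, -1) = Rational(1, 1754)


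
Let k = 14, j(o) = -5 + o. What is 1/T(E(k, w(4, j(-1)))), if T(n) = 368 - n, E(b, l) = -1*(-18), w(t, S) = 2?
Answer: 1/350 ≈ 0.0028571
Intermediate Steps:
E(b, l) = 18
1/T(E(k, w(4, j(-1)))) = 1/(368 - 1*18) = 1/(368 - 18) = 1/350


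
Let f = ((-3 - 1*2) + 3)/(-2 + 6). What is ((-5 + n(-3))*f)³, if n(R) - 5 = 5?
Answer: -125/8 ≈ -15.625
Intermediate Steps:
n(R) = 10 (n(R) = 5 + 5 = 10)
f = -½ (f = ((-3 - 2) + 3)/4 = (-5 + 3)*(¼) = -2*¼ = -½ ≈ -0.50000)
((-5 + n(-3))*f)³ = ((-5 + 10)*(-½))³ = (5*(-½))³ = (-5/2)³ = -125/8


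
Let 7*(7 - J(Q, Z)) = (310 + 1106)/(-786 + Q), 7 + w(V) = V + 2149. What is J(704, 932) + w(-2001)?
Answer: 43184/287 ≈ 150.47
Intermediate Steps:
w(V) = 2142 + V (w(V) = -7 + (V + 2149) = -7 + (2149 + V) = 2142 + V)
J(Q, Z) = 7 - 1416/(7*(-786 + Q)) (J(Q, Z) = 7 - (310 + 1106)/(7*(-786 + Q)) = 7 - 1416/(7*(-786 + Q)))
J(704, 932) + w(-2001) = (-39930 + 49*704)/(7*(-786 + 704)) + (2142 - 2001) = (⅐)*(-39930 + 34496)/(-82) + 141 = (⅐)*(-1/82)*(-5434) + 141 = 2717/287 + 141 = 43184/287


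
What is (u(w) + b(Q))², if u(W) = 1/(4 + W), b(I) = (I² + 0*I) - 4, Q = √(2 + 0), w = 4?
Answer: 225/64 ≈ 3.5156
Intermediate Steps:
Q = √2 ≈ 1.4142
b(I) = -4 + I² (b(I) = (I² + 0) - 4 = I² - 4 = -4 + I²)
(u(w) + b(Q))² = (1/(4 + 4) + (-4 + (√2)²))² = (1/8 + (-4 + 2))² = (⅛ - 2)² = (-15/8)² = 225/64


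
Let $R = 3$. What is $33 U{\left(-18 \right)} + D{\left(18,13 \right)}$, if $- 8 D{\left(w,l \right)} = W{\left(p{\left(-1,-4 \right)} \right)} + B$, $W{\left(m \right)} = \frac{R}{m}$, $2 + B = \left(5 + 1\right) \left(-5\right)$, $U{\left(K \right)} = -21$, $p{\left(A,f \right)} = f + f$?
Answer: $- \frac{44093}{64} \approx -688.95$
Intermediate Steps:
$p{\left(A,f \right)} = 2 f$
$B = -32$ ($B = -2 + \left(5 + 1\right) \left(-5\right) = -2 + 6 \left(-5\right) = -2 - 30 = -32$)
$W{\left(m \right)} = \frac{3}{m}$
$D{\left(w,l \right)} = \frac{259}{64}$ ($D{\left(w,l \right)} = - \frac{\frac{3}{2 \left(-4\right)} - 32}{8} = - \frac{\frac{3}{-8} - 32}{8} = - \frac{3 \left(- \frac{1}{8}\right) - 32}{8} = - \frac{- \frac{3}{8} - 32}{8} = \left(- \frac{1}{8}\right) \left(- \frac{259}{8}\right) = \frac{259}{64}$)
$33 U{\left(-18 \right)} + D{\left(18,13 \right)} = 33 \left(-21\right) + \frac{259}{64} = -693 + \frac{259}{64} = - \frac{44093}{64}$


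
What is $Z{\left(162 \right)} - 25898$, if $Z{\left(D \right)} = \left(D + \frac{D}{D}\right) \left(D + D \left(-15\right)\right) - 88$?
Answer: $-395670$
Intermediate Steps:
$Z{\left(D \right)} = -88 - 14 D \left(1 + D\right)$ ($Z{\left(D \right)} = \left(D + 1\right) \left(D - 15 D\right) - 88 = \left(1 + D\right) \left(- 14 D\right) - 88 = - 14 D \left(1 + D\right) - 88 = -88 - 14 D \left(1 + D\right)$)
$Z{\left(162 \right)} - 25898 = \left(-88 - 2268 - 14 \cdot 162^{2}\right) - 25898 = \left(-88 - 2268 - 367416\right) - 25898 = -369772 - 25898 = -395670$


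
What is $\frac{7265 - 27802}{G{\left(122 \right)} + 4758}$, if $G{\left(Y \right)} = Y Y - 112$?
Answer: $- \frac{20537}{19530} \approx -1.0516$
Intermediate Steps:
$G{\left(Y \right)} = -112 + Y^{2}$ ($G{\left(Y \right)} = Y^{2} - 112 = -112 + Y^{2}$)
$\frac{7265 - 27802}{G{\left(122 \right)} + 4758} = \frac{7265 - 27802}{\left(-112 + 122^{2}\right) + 4758} = - \frac{20537}{\left(-112 + 14884\right) + 4758} = - \frac{20537}{14772 + 4758} = - \frac{20537}{19530}$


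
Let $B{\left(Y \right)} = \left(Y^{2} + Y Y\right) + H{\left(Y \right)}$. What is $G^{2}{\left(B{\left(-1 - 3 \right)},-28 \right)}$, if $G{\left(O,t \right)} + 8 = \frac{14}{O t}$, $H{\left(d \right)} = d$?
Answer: $\frac{201601}{3136} \approx 64.286$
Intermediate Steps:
$B{\left(Y \right)} = Y + 2 Y^{2}$ ($B{\left(Y \right)} = \left(Y^{2} + Y Y\right) + Y = \left(Y^{2} + Y^{2}\right) + Y = 2 Y^{2} + Y = Y + 2 Y^{2}$)
$G{\left(O,t \right)} = -8 + \frac{14}{O t}$
$G^{2}{\left(B{\left(-1 - 3 \right)},-28 \right)} = \left(-8 + \frac{14}{\left(-1 - 3\right) \left(1 + 2 \left(-1 - 3\right)\right) \left(-28\right)}\right)^{2} = \left(-8 + 14 \frac{1}{\left(-1 - 3\right) \left(1 + 2 \left(-1 - 3\right)\right)} \left(- \frac{1}{28}\right)\right)^{2} = \left(-8 + 14 \frac{1}{\left(-4\right) \left(1 + 2 \left(-4\right)\right)} \left(- \frac{1}{28}\right)\right)^{2} = \left(-8 + 14 \frac{1}{\left(-4\right) \left(1 - 8\right)} \left(- \frac{1}{28}\right)\right)^{2} = \left(-8 + 14 \frac{1}{\left(-4\right) \left(-7\right)} \left(- \frac{1}{28}\right)\right)^{2} = \left(-8 + 14 \cdot \frac{1}{28} \left(- \frac{1}{28}\right)\right)^{2} = \left(-8 - \frac{1}{56}\right)^{2} = \left(- \frac{449}{56}\right)^{2} = \frac{201601}{3136}$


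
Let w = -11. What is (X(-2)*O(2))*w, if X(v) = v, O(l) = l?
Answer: 44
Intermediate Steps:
(X(-2)*O(2))*w = -2*2*(-11) = -4*(-11) = 44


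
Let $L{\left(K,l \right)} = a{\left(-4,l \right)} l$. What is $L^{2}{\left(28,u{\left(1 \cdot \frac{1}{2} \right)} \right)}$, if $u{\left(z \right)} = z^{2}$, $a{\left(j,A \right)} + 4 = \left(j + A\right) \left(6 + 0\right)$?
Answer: $\frac{2809}{64} \approx 43.891$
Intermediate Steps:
$a{\left(j,A \right)} = -4 + 6 A + 6 j$ ($a{\left(j,A \right)} = -4 + \left(j + A\right) \left(6 + 0\right) = -4 + \left(A + j\right) 6 = -4 + \left(6 A + 6 j\right) = -4 + 6 A + 6 j$)
$L{\left(K,l \right)} = l \left(-28 + 6 l\right)$ ($L{\left(K,l \right)} = \left(-4 + 6 l + 6 \left(-4\right)\right) l = \left(-4 + 6 l - 24\right) l = \left(-28 + 6 l\right) l = l \left(-28 + 6 l\right)$)
$L^{2}{\left(28,u{\left(1 \cdot \frac{1}{2} \right)} \right)} = \left(2 \left(1 \cdot \frac{1}{2}\right)^{2} \left(-14 + 3 \left(1 \cdot \frac{1}{2}\right)^{2}\right)\right)^{2} = \left(\frac{2 \left(-14 + \frac{3}{4}\right)}{4}\right)^{2} = \left(2 \cdot \frac{1}{4} \left(-14 + 3 \cdot \frac{1}{4}\right)\right)^{2} = \left(2 \cdot \frac{1}{4} \left(-14 + \frac{3}{4}\right)\right)^{2} = \left(2 \cdot \frac{1}{4} \left(- \frac{53}{4}\right)\right)^{2} = \left(- \frac{53}{8}\right)^{2} = \frac{2809}{64}$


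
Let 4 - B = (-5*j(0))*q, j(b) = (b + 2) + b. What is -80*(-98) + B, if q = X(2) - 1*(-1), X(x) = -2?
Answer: 7834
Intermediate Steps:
j(b) = 2 + 2*b (j(b) = (2 + b) + b = 2 + 2*b)
q = -1 (q = -2 - 1*(-1) = -2 + 1 = -1)
B = -6 (B = 4 - (-5*(2 + 2*0))*(-1) = 4 - (-5*(2 + 0))*(-1) = 4 - (-5*2)*(-1) = 4 - (-10)*(-1) = 4 - 1*10 = 4 - 10 = -6)
-80*(-98) + B = -80*(-98) - 6 = 7840 - 6 = 7834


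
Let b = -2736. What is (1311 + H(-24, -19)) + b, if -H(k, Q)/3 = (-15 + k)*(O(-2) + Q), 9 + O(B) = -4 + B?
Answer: -5403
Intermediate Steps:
O(B) = -13 + B (O(B) = -9 + (-4 + B) = -13 + B)
H(k, Q) = -3*(-15 + Q)*(-15 + k) (H(k, Q) = -3*(-15 + k)*((-13 - 2) + Q) = -3*(-15 + k)*(-15 + Q) = -3*(-15 + Q)*(-15 + k))
(1311 + H(-24, -19)) + b = (1311 + (-675 + 45*(-19) + 45*(-24) - 3*(-19)*(-24))) - 2736 = (1311 + (-675 - 855 - 1080 - 1368)) - 2736 = (1311 - 3978) - 2736 = -2667 - 2736 = -5403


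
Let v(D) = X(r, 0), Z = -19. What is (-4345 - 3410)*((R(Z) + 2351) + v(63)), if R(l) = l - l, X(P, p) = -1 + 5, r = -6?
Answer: -18263025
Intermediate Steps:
X(P, p) = 4
R(l) = 0
v(D) = 4
(-4345 - 3410)*((R(Z) + 2351) + v(63)) = (-4345 - 3410)*((0 + 2351) + 4) = -7755*(2351 + 4) = -7755*2355 = -18263025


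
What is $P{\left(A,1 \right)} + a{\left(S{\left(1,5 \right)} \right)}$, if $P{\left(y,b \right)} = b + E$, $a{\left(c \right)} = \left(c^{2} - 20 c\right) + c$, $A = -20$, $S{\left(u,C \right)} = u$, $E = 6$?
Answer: $-11$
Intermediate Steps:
$a{\left(c \right)} = c^{2} - 19 c$
$P{\left(y,b \right)} = 6 + b$ ($P{\left(y,b \right)} = b + 6 = 6 + b$)
$P{\left(A,1 \right)} + a{\left(S{\left(1,5 \right)} \right)} = \left(6 + 1\right) + 1 \left(-19 + 1\right) = 7 + 1 \left(-18\right) = 7 - 18 = -11$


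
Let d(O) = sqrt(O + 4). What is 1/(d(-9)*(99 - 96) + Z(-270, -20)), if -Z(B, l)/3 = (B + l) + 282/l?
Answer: 30410/27744543 - 100*I*sqrt(5)/27744543 ≈ 0.0010961 - 8.0595e-6*I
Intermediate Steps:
Z(B, l) = -846/l - 3*B - 3*l (Z(B, l) = -3*((B + l) + 282/l) = -3*(B + l + 282/l) = -846/l - 3*B - 3*l)
d(O) = sqrt(4 + O)
1/(d(-9)*(99 - 96) + Z(-270, -20)) = 1/(sqrt(4 - 9)*(99 - 96) + 3*(-282 - 1*(-20)*(-270 - 20))/(-20)) = 1/(sqrt(-5)*3 + 3*(-1/20)*(-282 - 1*(-20)*(-290))) = 1/((I*sqrt(5))*3 + 3*(-1/20)*(-282 - 5800)) = 1/(3*I*sqrt(5) + 3*(-1/20)*(-6082)) = 1/(3*I*sqrt(5) + 9123/10) = 1/(9123/10 + 3*I*sqrt(5))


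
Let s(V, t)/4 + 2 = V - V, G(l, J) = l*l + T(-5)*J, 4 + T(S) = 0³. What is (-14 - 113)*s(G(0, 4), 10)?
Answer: 1016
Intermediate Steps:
T(S) = -4 (T(S) = -4 + 0³ = -4 + 0 = -4)
G(l, J) = l² - 4*J (G(l, J) = l*l - 4*J = l² - 4*J)
s(V, t) = -8 (s(V, t) = -8 + 4*(V - V) = -8 + 4*0 = -8 + 0 = -8)
(-14 - 113)*s(G(0, 4), 10) = (-14 - 113)*(-8) = -127*(-8) = 1016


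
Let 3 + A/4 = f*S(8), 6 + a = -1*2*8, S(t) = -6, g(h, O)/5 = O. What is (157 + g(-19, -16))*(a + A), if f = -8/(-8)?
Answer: -4466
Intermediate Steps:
g(h, O) = 5*O
f = 1 (f = -8*(-⅛) = 1)
a = -22 (a = -6 - 1*2*8 = -6 - 2*8 = -6 - 16 = -22)
A = -36 (A = -12 + 4*(1*(-6)) = -12 + 4*(-6) = -12 - 24 = -36)
(157 + g(-19, -16))*(a + A) = (157 + 5*(-16))*(-22 - 36) = (157 - 80)*(-58) = 77*(-58) = -4466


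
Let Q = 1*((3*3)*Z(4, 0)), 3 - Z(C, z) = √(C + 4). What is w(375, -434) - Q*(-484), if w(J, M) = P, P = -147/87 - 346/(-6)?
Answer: 1141786/87 - 8712*√2 ≈ 803.35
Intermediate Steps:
Z(C, z) = 3 - √(4 + C) (Z(C, z) = 3 - √(C + 4) = 3 - √(4 + C))
P = 4870/87 (P = -147*1/87 - 346*(-⅙) = -49/29 + 173/3 = 4870/87 ≈ 55.977)
w(J, M) = 4870/87
Q = 27 - 18*√2 (Q = 1*((3*3)*(3 - √(4 + 4))) = 1*(9*(3 - √8)) = 1*(9*(3 - 2*√2)) = 1*(27 - 18*√2) = 27 - 18*√2 ≈ 1.5442)
w(375, -434) - Q*(-484) = 4870/87 - (27 - 18*√2)*(-484) = 4870/87 - (-13068 + 8712*√2) = 4870/87 + (13068 - 8712*√2) = 1141786/87 - 8712*√2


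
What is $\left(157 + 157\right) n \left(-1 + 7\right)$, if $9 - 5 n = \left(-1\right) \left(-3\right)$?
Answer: $\frac{11304}{5} \approx 2260.8$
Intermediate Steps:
$n = \frac{6}{5}$ ($n = \frac{9}{5} - \frac{\left(-1\right) \left(-3\right)}{5} = \frac{9}{5} - \frac{3}{5} = \frac{6}{5} \approx 1.2$)
$\left(157 + 157\right) n \left(-1 + 7\right) = \left(157 + 157\right) \frac{6 \left(-1 + 7\right)}{5} = 314 \cdot \frac{6}{5} \cdot 6 = 314 \cdot \frac{36}{5} = \frac{11304}{5}$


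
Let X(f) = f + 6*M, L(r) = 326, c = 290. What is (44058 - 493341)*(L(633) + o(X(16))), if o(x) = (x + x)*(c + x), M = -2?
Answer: -1203179874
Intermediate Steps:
X(f) = -12 + f (X(f) = f + 6*(-2) = f - 12 = -12 + f)
o(x) = 2*x*(290 + x) (o(x) = (x + x)*(290 + x) = (2*x)*(290 + x) = 2*x*(290 + x))
(44058 - 493341)*(L(633) + o(X(16))) = (44058 - 493341)*(326 + 2*(-12 + 16)*(290 + (-12 + 16))) = -449283*(326 + 2*4*(290 + 4)) = -449283*(326 + 2*4*294) = -449283*(326 + 2352) = -449283*2678 = -1203179874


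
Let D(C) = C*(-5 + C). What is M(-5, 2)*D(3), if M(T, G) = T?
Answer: 30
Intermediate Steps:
M(-5, 2)*D(3) = -15*(-5 + 3) = -15*(-2) = -5*(-6) = 30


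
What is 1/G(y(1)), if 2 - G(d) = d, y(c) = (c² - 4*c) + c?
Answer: ¼ ≈ 0.25000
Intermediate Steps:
y(c) = c² - 3*c
G(d) = 2 - d
1/G(y(1)) = 1/(2 - (-3 + 1)) = 1/(2 - (-2)) = 1/(2 - 1*(-2)) = 1/(2 + 2) = 1/4 = ¼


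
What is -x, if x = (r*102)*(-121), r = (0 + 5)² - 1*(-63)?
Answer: 1086096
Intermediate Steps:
r = 88 (r = 5² + 63 = 25 + 63 = 88)
x = -1086096 (x = (88*102)*(-121) = 8976*(-121) = -1086096)
-x = -1*(-1086096) = 1086096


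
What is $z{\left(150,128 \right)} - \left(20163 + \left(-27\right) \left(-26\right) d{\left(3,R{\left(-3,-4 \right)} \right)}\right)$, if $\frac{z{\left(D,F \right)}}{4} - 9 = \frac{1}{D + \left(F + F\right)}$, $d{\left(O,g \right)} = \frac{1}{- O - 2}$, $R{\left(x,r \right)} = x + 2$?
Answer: $- \frac{20286389}{1015} \approx -19987.0$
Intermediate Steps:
$R{\left(x,r \right)} = 2 + x$
$d{\left(O,g \right)} = \frac{1}{-2 - O}$
$z{\left(D,F \right)} = 36 + \frac{4}{D + 2 F}$ ($z{\left(D,F \right)} = 36 + \frac{4}{D + \left(F + F\right)} = 36 + \frac{4}{D + 2 F}$)
$z{\left(150,128 \right)} - \left(20163 + \left(-27\right) \left(-26\right) d{\left(3,R{\left(-3,-4 \right)} \right)}\right) = \frac{4 \left(1 + 9 \cdot 150 + 18 \cdot 128\right)}{150 + 2 \cdot 128} - \left(20163 + \left(-27\right) \left(-26\right) \left(- \frac{1}{2 + 3}\right)\right) = \frac{4 \left(1 + 1350 + 2304\right)}{150 + 256} - \left(20163 + 702 \left(- \frac{1}{5}\right)\right) = 4 \cdot \frac{1}{406} \cdot 3655 - \left(20163 + 702 \left(\left(-1\right) \frac{1}{5}\right)\right) = 4 \cdot \frac{1}{406} \cdot 3655 - \left(20163 + 702 \left(- \frac{1}{5}\right)\right) = \frac{7310}{203} - \left(20163 - \frac{702}{5}\right) = \frac{7310}{203} - \frac{100113}{5} = - \frac{20286389}{1015}$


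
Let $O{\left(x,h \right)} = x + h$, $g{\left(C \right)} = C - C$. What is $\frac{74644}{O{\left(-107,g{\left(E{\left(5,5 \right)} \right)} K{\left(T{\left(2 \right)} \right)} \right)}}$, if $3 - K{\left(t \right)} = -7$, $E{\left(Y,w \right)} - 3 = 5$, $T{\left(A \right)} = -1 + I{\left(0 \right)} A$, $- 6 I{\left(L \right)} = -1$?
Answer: $- \frac{74644}{107} \approx -697.61$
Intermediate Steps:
$I{\left(L \right)} = \frac{1}{6}$ ($I{\left(L \right)} = \left(- \frac{1}{6}\right) \left(-1\right) = \frac{1}{6}$)
$T{\left(A \right)} = -1 + \frac{A}{6}$
$E{\left(Y,w \right)} = 8$ ($E{\left(Y,w \right)} = 3 + 5 = 8$)
$K{\left(t \right)} = 10$ ($K{\left(t \right)} = 3 - -7 = 3 + 7 = 10$)
$g{\left(C \right)} = 0$
$O{\left(x,h \right)} = h + x$
$\frac{74644}{O{\left(-107,g{\left(E{\left(5,5 \right)} \right)} K{\left(T{\left(2 \right)} \right)} \right)}} = \frac{74644}{0 \cdot 10 - 107} = \frac{74644}{0 - 107} = \frac{74644}{-107} = 74644 \left(- \frac{1}{107}\right) = - \frac{74644}{107}$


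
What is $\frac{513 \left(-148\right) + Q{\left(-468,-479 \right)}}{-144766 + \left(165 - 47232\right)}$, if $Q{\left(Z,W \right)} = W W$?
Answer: $- \frac{153517}{191833} \approx -0.80026$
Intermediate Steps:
$Q{\left(Z,W \right)} = W^{2}$
$\frac{513 \left(-148\right) + Q{\left(-468,-479 \right)}}{-144766 + \left(165 - 47232\right)} = \frac{513 \left(-148\right) + \left(-479\right)^{2}}{-144766 + \left(165 - 47232\right)} = \frac{-75924 + 229441}{-144766 + \left(165 - 47232\right)} = \frac{153517}{-144766 - 47067} = \frac{153517}{-191833} = 153517 \left(- \frac{1}{191833}\right) = - \frac{153517}{191833}$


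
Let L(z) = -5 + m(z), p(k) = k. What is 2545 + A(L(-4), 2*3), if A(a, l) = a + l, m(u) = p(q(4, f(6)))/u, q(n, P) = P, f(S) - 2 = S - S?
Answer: 5091/2 ≈ 2545.5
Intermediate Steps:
f(S) = 2 (f(S) = 2 + (S - S) = 2 + 0 = 2)
m(u) = 2/u
L(z) = -5 + 2/z
2545 + A(L(-4), 2*3) = 2545 + ((-5 + 2/(-4)) + 2*3) = 2545 + ((-5 + 2*(-¼)) + 6) = 2545 + ((-5 - ½) + 6) = 2545 + (-11/2 + 6) = 2545 + ½ = 5091/2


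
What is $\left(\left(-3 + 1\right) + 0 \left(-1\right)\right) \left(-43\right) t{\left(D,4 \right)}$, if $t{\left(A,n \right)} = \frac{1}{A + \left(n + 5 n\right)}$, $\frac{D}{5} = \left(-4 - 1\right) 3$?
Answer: $- \frac{86}{51} \approx -1.6863$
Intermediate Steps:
$D = -75$ ($D = 5 \left(-4 - 1\right) 3 = 5 \left(\left(-5\right) 3\right) = 5 \left(-15\right) = -75$)
$t{\left(A,n \right)} = \frac{1}{A + 6 n}$
$\left(\left(-3 + 1\right) + 0 \left(-1\right)\right) \left(-43\right) t{\left(D,4 \right)} = \frac{\left(\left(-3 + 1\right) + 0 \left(-1\right)\right) \left(-43\right)}{-75 + 6 \cdot 4} = \frac{\left(-2 + 0\right) \left(-43\right)}{-75 + 24} = \frac{\left(-2\right) \left(-43\right)}{-51} = 86 \left(- \frac{1}{51}\right) = - \frac{86}{51}$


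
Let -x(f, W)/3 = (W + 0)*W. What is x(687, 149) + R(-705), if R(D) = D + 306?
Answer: -67002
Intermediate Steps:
R(D) = 306 + D
x(f, W) = -3*W² (x(f, W) = -3*(W + 0)*W = -3*W*W = -3*W²)
x(687, 149) + R(-705) = -3*149² + (306 - 705) = -3*22201 - 399 = -66603 - 399 = -67002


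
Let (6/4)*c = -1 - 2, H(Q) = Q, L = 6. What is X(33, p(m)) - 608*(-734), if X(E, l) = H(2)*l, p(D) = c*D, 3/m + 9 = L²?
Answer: 4016444/9 ≈ 4.4627e+5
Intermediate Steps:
m = ⅑ (m = 3/(-9 + 6²) = 3/(-9 + 36) = 3/27 = 3*(1/27) = ⅑ ≈ 0.11111)
c = -2 (c = 2*(-1 - 2)/3 = (⅔)*(-3) = -2)
p(D) = -2*D
X(E, l) = 2*l
X(33, p(m)) - 608*(-734) = 2*(-2*⅑) - 608*(-734) = 2*(-2/9) + 446272 = -4/9 + 446272 = 4016444/9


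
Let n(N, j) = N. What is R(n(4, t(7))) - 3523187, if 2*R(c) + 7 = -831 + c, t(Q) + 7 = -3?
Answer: -3523604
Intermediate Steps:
t(Q) = -10 (t(Q) = -7 - 3 = -10)
R(c) = -419 + c/2 (R(c) = -7/2 + (-831 + c)/2 = -7/2 + (-831/2 + c/2) = -419 + c/2)
R(n(4, t(7))) - 3523187 = (-419 + (½)*4) - 3523187 = (-419 + 2) - 3523187 = -417 - 3523187 = -3523604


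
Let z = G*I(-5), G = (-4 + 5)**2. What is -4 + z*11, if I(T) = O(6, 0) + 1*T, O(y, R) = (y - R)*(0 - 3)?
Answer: -257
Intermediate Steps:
O(y, R) = -3*y + 3*R (O(y, R) = (y - R)*(-3) = -3*y + 3*R)
I(T) = -18 + T (I(T) = (-3*6 + 3*0) + 1*T = (-18 + 0) + T = -18 + T)
G = 1 (G = 1**2 = 1)
z = -23 (z = 1*(-18 - 5) = 1*(-23) = -23)
-4 + z*11 = -4 - 23*11 = -4 - 253 = -257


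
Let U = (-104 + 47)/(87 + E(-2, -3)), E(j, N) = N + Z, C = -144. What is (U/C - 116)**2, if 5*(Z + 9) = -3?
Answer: 4289873582401/318836736 ≈ 13455.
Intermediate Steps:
Z = -48/5 (Z = -9 + (1/5)*(-3) = -9 - 3/5 = -48/5 ≈ -9.6000)
E(j, N) = -48/5 + N (E(j, N) = N - 48/5 = -48/5 + N)
U = -95/124 (U = (-104 + 47)/(87 + (-48/5 - 3)) = -57/(87 - 63/5) = -57/372/5 = -57*5/372 = -95/124 ≈ -0.76613)
(U/C - 116)**2 = (-95/124/(-144) - 116)**2 = (-95/124*(-1/144) - 116)**2 = (95/17856 - 116)**2 = (-2071201/17856)**2 = 4289873582401/318836736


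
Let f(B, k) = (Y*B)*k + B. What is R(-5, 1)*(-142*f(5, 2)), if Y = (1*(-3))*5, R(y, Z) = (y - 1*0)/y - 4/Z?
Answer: -61770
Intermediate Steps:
R(y, Z) = 1 - 4/Z (R(y, Z) = (y + 0)/y - 4/Z = y/y - 4/Z = 1 - 4/Z)
Y = -15 (Y = -3*5 = -15)
f(B, k) = B - 15*B*k (f(B, k) = (-15*B)*k + B = -15*B*k + B = B - 15*B*k)
R(-5, 1)*(-142*f(5, 2)) = ((-4 + 1)/1)*(-710*(1 - 15*2)) = (1*(-3))*(-710*(1 - 30)) = -(-426)*5*(-29) = -(-426)*(-145) = -3*20590 = -61770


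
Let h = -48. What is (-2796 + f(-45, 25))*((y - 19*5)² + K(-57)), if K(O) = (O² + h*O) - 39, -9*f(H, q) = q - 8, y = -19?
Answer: -158992834/3 ≈ -5.2998e+7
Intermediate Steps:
f(H, q) = 8/9 - q/9 (f(H, q) = -(q - 8)/9 = -(-8 + q)/9 = 8/9 - q/9)
K(O) = -39 + O² - 48*O (K(O) = (O² - 48*O) - 39 = -39 + O² - 48*O)
(-2796 + f(-45, 25))*((y - 19*5)² + K(-57)) = (-2796 + (8/9 - ⅑*25))*((-19 - 19*5)² + (-39 + (-57)² - 48*(-57))) = (-2796 + (8/9 - 25/9))*((-19 - 95)² + (-39 + 3249 + 2736)) = (-2796 - 17/9)*((-114)² + 5946) = -25181*(12996 + 5946)/9 = -25181/9*18942 = -158992834/3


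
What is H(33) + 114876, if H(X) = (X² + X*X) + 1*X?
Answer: 117087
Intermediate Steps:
H(X) = X + 2*X² (H(X) = (X² + X²) + X = 2*X² + X = X + 2*X²)
H(33) + 114876 = 33*(1 + 2*33) + 114876 = 33*(1 + 66) + 114876 = 33*67 + 114876 = 2211 + 114876 = 117087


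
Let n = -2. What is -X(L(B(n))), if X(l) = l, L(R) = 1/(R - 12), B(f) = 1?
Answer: 1/11 ≈ 0.090909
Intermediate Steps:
L(R) = 1/(-12 + R)
-X(L(B(n))) = -1/(-12 + 1) = -1/(-11) = -1*(-1/11) = 1/11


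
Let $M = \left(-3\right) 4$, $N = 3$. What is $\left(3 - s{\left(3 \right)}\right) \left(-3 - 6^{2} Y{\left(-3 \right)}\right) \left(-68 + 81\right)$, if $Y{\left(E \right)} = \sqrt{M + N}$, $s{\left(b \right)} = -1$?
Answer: $-156 - 5616 i \approx -156.0 - 5616.0 i$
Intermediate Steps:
$M = -12$
$Y{\left(E \right)} = 3 i$ ($Y{\left(E \right)} = \sqrt{-12 + 3} = \sqrt{-9} = 3 i$)
$\left(3 - s{\left(3 \right)}\right) \left(-3 - 6^{2} Y{\left(-3 \right)}\right) \left(-68 + 81\right) = \left(3 - -1\right) \left(-3 - 6^{2} \cdot 3 i\right) \left(-68 + 81\right) = \left(3 + 1\right) \left(-3 - 36 \cdot 3 i\right) 13 = 4 \left(-3 - 108 i\right) 13 = \left(-12 - 432 i\right) 13 = -156 - 5616 i$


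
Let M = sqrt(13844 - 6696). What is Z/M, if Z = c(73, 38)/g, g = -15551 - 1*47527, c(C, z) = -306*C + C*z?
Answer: 4891*sqrt(1787)/56360193 ≈ 0.0036685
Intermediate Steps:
g = -63078 (g = -15551 - 47527 = -63078)
Z = 9782/31539 (Z = (73*(-306 + 38))/(-63078) = (73*(-268))*(-1/63078) = -19564*(-1/63078) = 9782/31539 ≈ 0.31016)
M = 2*sqrt(1787) (M = sqrt(7148) = 2*sqrt(1787) ≈ 84.546)
Z/M = 9782/(31539*((2*sqrt(1787)))) = 9782*(sqrt(1787)/3574)/31539 = 4891*sqrt(1787)/56360193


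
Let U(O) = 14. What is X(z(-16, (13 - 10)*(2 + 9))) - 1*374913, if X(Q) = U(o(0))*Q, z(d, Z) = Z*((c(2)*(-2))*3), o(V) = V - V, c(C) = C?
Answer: -380457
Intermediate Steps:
o(V) = 0
z(d, Z) = -12*Z (z(d, Z) = Z*((2*(-2))*3) = Z*(-4*3) = Z*(-12) = -12*Z)
X(Q) = 14*Q
X(z(-16, (13 - 10)*(2 + 9))) - 1*374913 = 14*(-12*(13 - 10)*(2 + 9)) - 1*374913 = 14*(-36*11) - 374913 = 14*(-12*33) - 374913 = 14*(-396) - 374913 = -5544 - 374913 = -380457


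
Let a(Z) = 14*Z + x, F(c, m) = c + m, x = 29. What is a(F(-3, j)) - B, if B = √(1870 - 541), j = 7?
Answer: 85 - √1329 ≈ 48.545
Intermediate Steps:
B = √1329 ≈ 36.455
a(Z) = 29 + 14*Z (a(Z) = 14*Z + 29 = 29 + 14*Z)
a(F(-3, j)) - B = (29 + 14*(-3 + 7)) - √1329 = (29 + 14*4) - √1329 = (29 + 56) - √1329 = 85 - √1329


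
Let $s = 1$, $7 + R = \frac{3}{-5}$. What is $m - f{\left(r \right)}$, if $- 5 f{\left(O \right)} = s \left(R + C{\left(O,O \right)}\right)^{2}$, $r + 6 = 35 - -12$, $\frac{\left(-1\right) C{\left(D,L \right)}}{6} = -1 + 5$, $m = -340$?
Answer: $- \frac{17536}{125} \approx -140.29$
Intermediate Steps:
$C{\left(D,L \right)} = -24$ ($C{\left(D,L \right)} = - 6 \left(-1 + 5\right) = \left(-6\right) 4 = -24$)
$R = - \frac{38}{5}$ ($R = -7 + \frac{3}{-5} = -7 + 3 \left(- \frac{1}{5}\right) = -7 - \frac{3}{5} = - \frac{38}{5} \approx -7.6$)
$r = 41$ ($r = -6 + \left(35 - -12\right) = -6 + \left(35 + 12\right) = -6 + 47 = 41$)
$f{\left(O \right)} = - \frac{24964}{125}$ ($f{\left(O \right)} = - \frac{1 \left(- \frac{38}{5} - 24\right)^{2}}{5} = - \frac{1 \left(- \frac{158}{5}\right)^{2}}{5} = - \frac{1 \cdot \frac{24964}{25}}{5} = \left(- \frac{1}{5}\right) \frac{24964}{25} = - \frac{24964}{125}$)
$m - f{\left(r \right)} = -340 - - \frac{24964}{125} = -340 + \frac{24964}{125} = - \frac{17536}{125}$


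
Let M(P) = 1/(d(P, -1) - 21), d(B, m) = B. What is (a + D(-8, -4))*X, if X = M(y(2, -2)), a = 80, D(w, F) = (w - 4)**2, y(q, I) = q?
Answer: -224/19 ≈ -11.789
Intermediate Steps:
D(w, F) = (-4 + w)**2
M(P) = 1/(-21 + P) (M(P) = 1/(P - 21) = 1/(-21 + P))
X = -1/19 (X = 1/(-21 + 2) = 1/(-19) = -1/19 ≈ -0.052632)
(a + D(-8, -4))*X = (80 + (-4 - 8)**2)*(-1/19) = (80 + (-12)**2)*(-1/19) = (80 + 144)*(-1/19) = 224*(-1/19) = -224/19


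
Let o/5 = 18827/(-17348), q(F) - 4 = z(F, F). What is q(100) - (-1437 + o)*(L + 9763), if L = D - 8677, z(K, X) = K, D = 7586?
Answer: 54250772496/4337 ≈ 1.2509e+7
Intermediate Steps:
q(F) = 4 + F
o = -94135/17348 (o = 5*(18827/(-17348)) = 5*(18827*(-1/17348)) = 5*(-18827/17348) = -94135/17348 ≈ -5.4263)
L = -1091 (L = 7586 - 8677 = -1091)
q(100) - (-1437 + o)*(L + 9763) = (4 + 100) - (-1437 - 94135/17348)*(-1091 + 9763) = 104 - (-25023211)*8672/17348 = 104 - 1*(-54250321448/4337) = 104 + 54250321448/4337 = 54250772496/4337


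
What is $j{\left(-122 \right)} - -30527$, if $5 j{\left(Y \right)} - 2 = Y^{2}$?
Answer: $\frac{167521}{5} \approx 33504.0$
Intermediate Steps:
$j{\left(Y \right)} = \frac{2}{5} + \frac{Y^{2}}{5}$
$j{\left(-122 \right)} - -30527 = \left(\frac{2}{5} + \frac{\left(-122\right)^{2}}{5}\right) - -30527 = \left(\frac{2}{5} + \frac{1}{5} \cdot 14884\right) + 30527 = \left(\frac{2}{5} + \frac{14884}{5}\right) + 30527 = \frac{14886}{5} + 30527 = \frac{167521}{5}$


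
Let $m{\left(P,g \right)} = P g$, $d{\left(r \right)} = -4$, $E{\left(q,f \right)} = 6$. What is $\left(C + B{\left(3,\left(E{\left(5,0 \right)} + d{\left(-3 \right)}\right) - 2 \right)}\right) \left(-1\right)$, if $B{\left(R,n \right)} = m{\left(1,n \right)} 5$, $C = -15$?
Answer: $15$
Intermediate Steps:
$B{\left(R,n \right)} = 5 n$ ($B{\left(R,n \right)} = 1 n 5 = n 5 = 5 n$)
$\left(C + B{\left(3,\left(E{\left(5,0 \right)} + d{\left(-3 \right)}\right) - 2 \right)}\right) \left(-1\right) = \left(-15 + 5 \left(\left(6 - 4\right) - 2\right)\right) \left(-1\right) = \left(-15 + 5 \left(2 - 2\right)\right) \left(-1\right) = \left(-15 + 5 \cdot 0\right) \left(-1\right) = \left(-15 + 0\right) \left(-1\right) = \left(-15\right) \left(-1\right) = 15$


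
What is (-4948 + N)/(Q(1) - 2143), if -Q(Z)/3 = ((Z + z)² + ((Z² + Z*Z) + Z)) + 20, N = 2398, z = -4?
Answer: 2550/2239 ≈ 1.1389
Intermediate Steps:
Q(Z) = -60 - 6*Z² - 3*Z - 3*(-4 + Z)² (Q(Z) = -3*(((Z - 4)² + ((Z² + Z*Z) + Z)) + 20) = -3*(((-4 + Z)² + ((Z² + Z²) + Z)) + 20) = -3*(((-4 + Z)² + (2*Z² + Z)) + 20) = -3*(((-4 + Z)² + (Z + 2*Z²)) + 20) = -3*((Z + (-4 + Z)² + 2*Z²) + 20) = -3*(20 + Z + (-4 + Z)² + 2*Z²) = -60 - 6*Z² - 3*Z - 3*(-4 + Z)²)
(-4948 + N)/(Q(1) - 2143) = (-4948 + 2398)/((-108 - 9*1² + 21*1) - 2143) = -2550/((-108 - 9*1 + 21) - 2143) = -2550/((-108 - 9 + 21) - 2143) = -2550/(-96 - 2143) = -2550/(-2239) = -2550*(-1/2239) = 2550/2239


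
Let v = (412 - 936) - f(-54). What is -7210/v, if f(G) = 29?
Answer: 1030/79 ≈ 13.038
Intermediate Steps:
v = -553 (v = (412 - 936) - 1*29 = -524 - 29 = -553)
-7210/v = -7210/(-553) = -7210*(-1/553) = 1030/79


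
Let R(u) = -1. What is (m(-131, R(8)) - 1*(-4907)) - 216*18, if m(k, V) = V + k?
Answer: 887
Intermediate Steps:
(m(-131, R(8)) - 1*(-4907)) - 216*18 = ((-1 - 131) - 1*(-4907)) - 216*18 = (-132 + 4907) - 3888 = 4775 - 3888 = 887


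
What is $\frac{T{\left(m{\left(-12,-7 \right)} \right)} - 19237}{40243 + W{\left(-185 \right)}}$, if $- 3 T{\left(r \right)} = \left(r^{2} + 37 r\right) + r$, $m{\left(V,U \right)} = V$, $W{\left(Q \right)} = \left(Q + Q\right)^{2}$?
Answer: $- \frac{19133}{177143} \approx -0.10801$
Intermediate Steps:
$W{\left(Q \right)} = 4 Q^{2}$ ($W{\left(Q \right)} = \left(2 Q\right)^{2} = 4 Q^{2}$)
$T{\left(r \right)} = - \frac{38 r}{3} - \frac{r^{2}}{3}$ ($T{\left(r \right)} = - \frac{\left(r^{2} + 37 r\right) + r}{3} = - \frac{r^{2} + 38 r}{3} = - \frac{38 r}{3} - \frac{r^{2}}{3}$)
$\frac{T{\left(m{\left(-12,-7 \right)} \right)} - 19237}{40243 + W{\left(-185 \right)}} = \frac{\left(- \frac{1}{3}\right) \left(-12\right) \left(38 - 12\right) - 19237}{40243 + 4 \left(-185\right)^{2}} = \frac{\left(- \frac{1}{3}\right) \left(-12\right) 26 - 19237}{40243 + 4 \cdot 34225} = \frac{104 - 19237}{40243 + 136900} = - \frac{19133}{177143}$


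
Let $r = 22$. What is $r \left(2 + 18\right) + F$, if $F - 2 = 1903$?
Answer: $2345$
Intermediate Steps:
$F = 1905$ ($F = 2 + 1903 = 1905$)
$r \left(2 + 18\right) + F = 22 \left(2 + 18\right) + 1905 = 22 \cdot 20 + 1905 = 440 + 1905 = 2345$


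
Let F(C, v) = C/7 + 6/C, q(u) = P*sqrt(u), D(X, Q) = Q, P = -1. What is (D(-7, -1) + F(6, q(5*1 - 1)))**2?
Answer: 36/49 ≈ 0.73469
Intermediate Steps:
q(u) = -sqrt(u)
F(C, v) = 6/C + C/7 (F(C, v) = C*(1/7) + 6/C = C/7 + 6/C = 6/C + C/7)
(D(-7, -1) + F(6, q(5*1 - 1)))**2 = (-1 + (6/6 + (1/7)*6))**2 = (-1 + (6*(1/6) + 6/7))**2 = (-1 + (1 + 6/7))**2 = (-1 + 13/7)**2 = (6/7)**2 = 36/49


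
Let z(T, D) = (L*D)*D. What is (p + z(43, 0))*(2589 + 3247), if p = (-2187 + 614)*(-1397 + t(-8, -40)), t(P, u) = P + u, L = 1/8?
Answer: 13265140460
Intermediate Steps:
L = ⅛ ≈ 0.12500
z(T, D) = D²/8 (z(T, D) = (D/8)*D = D²/8)
p = 2272985 (p = (-2187 + 614)*(-1397 + (-8 - 40)) = -1573*(-1397 - 48) = -1573*(-1445) = 2272985)
(p + z(43, 0))*(2589 + 3247) = (2272985 + (⅛)*0²)*(2589 + 3247) = (2272985 + (⅛)*0)*5836 = (2272985 + 0)*5836 = 2272985*5836 = 13265140460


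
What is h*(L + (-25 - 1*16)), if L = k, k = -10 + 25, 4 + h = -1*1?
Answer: 130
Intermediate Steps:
h = -5 (h = -4 - 1*1 = -4 - 1 = -5)
k = 15
L = 15
h*(L + (-25 - 1*16)) = -5*(15 + (-25 - 1*16)) = -5*(15 + (-25 - 16)) = -5*(15 - 41) = -5*(-26) = 130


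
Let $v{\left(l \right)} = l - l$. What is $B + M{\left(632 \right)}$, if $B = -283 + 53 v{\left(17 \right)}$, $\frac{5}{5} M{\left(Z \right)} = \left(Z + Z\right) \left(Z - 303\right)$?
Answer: $415573$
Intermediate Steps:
$v{\left(l \right)} = 0$
$M{\left(Z \right)} = 2 Z \left(-303 + Z\right)$ ($M{\left(Z \right)} = \left(Z + Z\right) \left(Z - 303\right) = 2 Z \left(-303 + Z\right)$)
$B = -283$ ($B = -283 + 53 \cdot 0 = -283 + 0 = -283$)
$B + M{\left(632 \right)} = -283 + 2 \cdot 632 \left(-303 + 632\right) = -283 + 2 \cdot 632 \cdot 329 = -283 + 415856 = 415573$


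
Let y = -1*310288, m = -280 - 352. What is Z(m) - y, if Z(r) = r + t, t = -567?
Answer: 309089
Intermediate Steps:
m = -632
y = -310288
Z(r) = -567 + r (Z(r) = r - 567 = -567 + r)
Z(m) - y = (-567 - 632) - 1*(-310288) = -1199 + 310288 = 309089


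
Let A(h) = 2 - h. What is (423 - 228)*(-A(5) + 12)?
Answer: 2925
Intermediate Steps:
(423 - 228)*(-A(5) + 12) = (423 - 228)*(-(2 - 1*5) + 12) = 195*(-(2 - 5) + 12) = 195*(-1*(-3) + 12) = 195*(3 + 12) = 195*15 = 2925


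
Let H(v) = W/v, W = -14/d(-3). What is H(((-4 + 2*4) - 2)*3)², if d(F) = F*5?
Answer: 49/2025 ≈ 0.024198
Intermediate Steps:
d(F) = 5*F
W = 14/15 (W = -14/(5*(-3)) = -14/(-15) = -14*(-1)/15 = -1*(-14/15) = 14/15 ≈ 0.93333)
H(v) = 14/(15*v)
H(((-4 + 2*4) - 2)*3)² = (14/(15*((((-4 + 2*4) - 2)*3))))² = (14/(15*((((-4 + 8) - 2)*3))))² = (14/(15*(((4 - 2)*3))))² = (14/(15*((2*3))))² = ((14/15)/6)² = ((14/15)*(⅙))² = (7/45)² = 49/2025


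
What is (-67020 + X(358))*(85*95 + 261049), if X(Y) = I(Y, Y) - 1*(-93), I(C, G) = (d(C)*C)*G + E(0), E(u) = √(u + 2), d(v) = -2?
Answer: -86995678620 + 269124*√2 ≈ -8.6995e+10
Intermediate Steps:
E(u) = √(2 + u)
I(C, G) = √2 - 2*C*G (I(C, G) = (-2*C)*G + √(2 + 0) = -2*C*G + √2 = √2 - 2*C*G)
X(Y) = 93 + √2 - 2*Y² (X(Y) = (√2 - 2*Y*Y) - 1*(-93) = (√2 - 2*Y²) + 93 = 93 + √2 - 2*Y²)
(-67020 + X(358))*(85*95 + 261049) = (-67020 + (93 + √2 - 2*358²))*(85*95 + 261049) = (-67020 + (93 + √2 - 2*128164))*(8075 + 261049) = (-67020 + (93 + √2 - 256328))*269124 = (-67020 + (-256235 + √2))*269124 = (-323255 + √2)*269124 = -86995678620 + 269124*√2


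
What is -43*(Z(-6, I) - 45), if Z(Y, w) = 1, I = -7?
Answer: 1892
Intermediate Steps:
-43*(Z(-6, I) - 45) = -43*(1 - 45) = -43*(-44) = 1892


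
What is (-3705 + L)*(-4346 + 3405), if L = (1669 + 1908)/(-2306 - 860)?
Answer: 11041324187/3166 ≈ 3.4875e+6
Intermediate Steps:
L = -3577/3166 (L = 3577/(-3166) = 3577*(-1/3166) = -3577/3166 ≈ -1.1298)
(-3705 + L)*(-4346 + 3405) = (-3705 - 3577/3166)*(-4346 + 3405) = -11733607/3166*(-941) = 11041324187/3166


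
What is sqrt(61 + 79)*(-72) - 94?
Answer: -94 - 144*sqrt(35) ≈ -945.92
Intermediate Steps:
sqrt(61 + 79)*(-72) - 94 = sqrt(140)*(-72) - 94 = (2*sqrt(35))*(-72) - 94 = -144*sqrt(35) - 94 = -94 - 144*sqrt(35)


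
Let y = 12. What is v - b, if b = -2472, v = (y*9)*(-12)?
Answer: 1176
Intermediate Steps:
v = -1296 (v = (12*9)*(-12) = 108*(-12) = -1296)
v - b = -1296 - 1*(-2472) = -1296 + 2472 = 1176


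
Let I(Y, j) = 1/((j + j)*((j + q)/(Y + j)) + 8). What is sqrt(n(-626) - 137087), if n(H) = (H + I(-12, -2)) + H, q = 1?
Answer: I*sqrt(44821794)/18 ≈ 371.94*I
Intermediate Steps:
I(Y, j) = 1/(8 + 2*j*(1 + j)/(Y + j)) (I(Y, j) = 1/((j + j)*((j + 1)/(Y + j)) + 8) = 1/((2*j)*((1 + j)/(Y + j)) + 8) = 1/(2*j*(1 + j)/(Y + j) + 8) = 1/(8 + 2*j*(1 + j)/(Y + j)))
n(H) = 7/54 + 2*H (n(H) = (H + (-12 - 2)/(2*((-2)**2 + 4*(-12) + 5*(-2)))) + H = (H + (1/2)*(-14)/(4 - 48 - 10)) + H = (H + (1/2)*(-14)/(-54)) + H = (H + (1/2)*(-1/54)*(-14)) + H = (H + 7/54) + H = (7/54 + H) + H = 7/54 + 2*H)
sqrt(n(-626) - 137087) = sqrt((7/54 + 2*(-626)) - 137087) = sqrt((7/54 - 1252) - 137087) = sqrt(-67601/54 - 137087) = sqrt(-7470299/54) = I*sqrt(44821794)/18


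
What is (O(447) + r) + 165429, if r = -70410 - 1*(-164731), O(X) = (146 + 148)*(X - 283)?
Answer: 307966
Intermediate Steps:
O(X) = -83202 + 294*X (O(X) = 294*(-283 + X) = -83202 + 294*X)
r = 94321 (r = -70410 + 164731 = 94321)
(O(447) + r) + 165429 = ((-83202 + 294*447) + 94321) + 165429 = ((-83202 + 131418) + 94321) + 165429 = (48216 + 94321) + 165429 = 142537 + 165429 = 307966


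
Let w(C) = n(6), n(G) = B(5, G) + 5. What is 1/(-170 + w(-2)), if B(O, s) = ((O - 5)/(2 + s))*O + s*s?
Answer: -1/129 ≈ -0.0077519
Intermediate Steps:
B(O, s) = s**2 + O*(-5 + O)/(2 + s) (B(O, s) = ((-5 + O)/(2 + s))*O + s**2 = O*(-5 + O)/(2 + s) + s**2 = s**2 + O*(-5 + O)/(2 + s))
n(G) = 5 + (G**3 + 2*G**2)/(2 + G) (n(G) = (5**2 + G**3 - 5*5 + 2*G**2)/(2 + G) + 5 = (25 + G**3 - 25 + 2*G**2)/(2 + G) + 5 = (G**3 + 2*G**2)/(2 + G) + 5 = 5 + (G**3 + 2*G**2)/(2 + G))
w(C) = 41 (w(C) = 5 + 6**2 = 5 + 36 = 41)
1/(-170 + w(-2)) = 1/(-170 + 41) = 1/(-129) = -1/129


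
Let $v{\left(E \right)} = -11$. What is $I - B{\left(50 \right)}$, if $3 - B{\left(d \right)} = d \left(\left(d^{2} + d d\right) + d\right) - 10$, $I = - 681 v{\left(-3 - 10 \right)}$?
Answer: $259978$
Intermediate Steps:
$I = 7491$ ($I = \left(-681\right) \left(-11\right) = 7491$)
$B{\left(d \right)} = 13 - d \left(d + 2 d^{2}\right)$ ($B{\left(d \right)} = 3 - \left(d \left(\left(d^{2} + d d\right) + d\right) - 10\right) = 3 - \left(d \left(\left(d^{2} + d^{2}\right) + d\right) - 10\right) = 3 - \left(d \left(2 d^{2} + d\right) - 10\right) = 3 - \left(d \left(d + 2 d^{2}\right) - 10\right) = 3 - \left(-10 + d \left(d + 2 d^{2}\right)\right) = 13 - d \left(d + 2 d^{2}\right)$)
$I - B{\left(50 \right)} = 7491 - \left(13 - 50^{2} - 2 \cdot 50^{3}\right) = 7491 - \left(13 - 2500 - 250000\right) = 7491 - -252487 = 7491 + 252487 = 259978$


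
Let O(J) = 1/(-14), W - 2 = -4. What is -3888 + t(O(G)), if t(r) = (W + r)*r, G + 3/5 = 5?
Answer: -762019/196 ≈ -3887.9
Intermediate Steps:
W = -2 (W = 2 - 4 = -2)
G = 22/5 (G = -⅗ + 5 = 22/5 ≈ 4.4000)
O(J) = -1/14
t(r) = r*(-2 + r) (t(r) = (-2 + r)*r = r*(-2 + r))
-3888 + t(O(G)) = -3888 - (-2 - 1/14)/14 = -3888 - 1/14*(-29/14) = -3888 + 29/196 = -762019/196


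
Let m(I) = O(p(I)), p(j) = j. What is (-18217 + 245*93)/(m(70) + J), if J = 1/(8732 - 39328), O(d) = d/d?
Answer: 139762528/30595 ≈ 4568.1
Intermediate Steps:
O(d) = 1
J = -1/30596 (J = 1/(-30596) = -1/30596 ≈ -3.2684e-5)
m(I) = 1
(-18217 + 245*93)/(m(70) + J) = (-18217 + 245*93)/(1 - 1/30596) = (-18217 + 22785)/(30595/30596) = 4568*(30596/30595) = 139762528/30595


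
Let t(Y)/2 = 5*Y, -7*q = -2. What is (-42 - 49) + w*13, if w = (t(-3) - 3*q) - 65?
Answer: -9360/7 ≈ -1337.1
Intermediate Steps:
q = 2/7 (q = -1/7*(-2) = 2/7 ≈ 0.28571)
t(Y) = 10*Y (t(Y) = 2*(5*Y) = 10*Y)
w = -671/7 (w = (10*(-3) - 3*2/7) - 65 = (-30 - 6/7) - 65 = -216/7 - 65 = -671/7 ≈ -95.857)
(-42 - 49) + w*13 = (-42 - 49) - 671/7*13 = -91 - 8723/7 = -9360/7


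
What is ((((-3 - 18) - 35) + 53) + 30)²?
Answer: 729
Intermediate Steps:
((((-3 - 18) - 35) + 53) + 30)² = (((-21 - 35) + 53) + 30)² = ((-56 + 53) + 30)² = (-3 + 30)² = 27² = 729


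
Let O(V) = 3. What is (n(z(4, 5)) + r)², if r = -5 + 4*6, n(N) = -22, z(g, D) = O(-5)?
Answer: 9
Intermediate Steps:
z(g, D) = 3
r = 19 (r = -5 + 24 = 19)
(n(z(4, 5)) + r)² = (-22 + 19)² = (-3)² = 9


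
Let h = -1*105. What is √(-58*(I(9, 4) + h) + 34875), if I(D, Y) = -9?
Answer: √41487 ≈ 203.68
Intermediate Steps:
h = -105
√(-58*(I(9, 4) + h) + 34875) = √(-58*(-9 - 105) + 34875) = √(-58*(-114) + 34875) = √(6612 + 34875) = √41487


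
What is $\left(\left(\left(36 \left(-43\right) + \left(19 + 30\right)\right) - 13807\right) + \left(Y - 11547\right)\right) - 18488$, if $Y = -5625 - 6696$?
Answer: $-57662$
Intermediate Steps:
$Y = -12321$
$\left(\left(\left(36 \left(-43\right) + \left(19 + 30\right)\right) - 13807\right) + \left(Y - 11547\right)\right) - 18488 = \left(\left(\left(36 \left(-43\right) + \left(19 + 30\right)\right) - 13807\right) - 23868\right) - 18488 = \left(\left(\left(-1548 + 49\right) - 13807\right) - 23868\right) - 18488 = \left(\left(-1499 - 13807\right) - 23868\right) - 18488 = \left(-15306 - 23868\right) - 18488 = -39174 - 18488 = -57662$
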